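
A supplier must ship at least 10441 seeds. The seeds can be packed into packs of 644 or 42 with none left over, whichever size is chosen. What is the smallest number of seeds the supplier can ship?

The number of seeds must be a common multiple of 644 and 42, so a multiple of their LCM.
644 = 2^2 × 7 × 23
42 = 2 × 3 × 7
LCM(644, 42) = 2^2 × 3 × 7 × 23 = 1932.
Smallest multiple of 1932 that is ≥ 10441: ⌈10441/1932⌉ × 1932 = 6 × 1932 = 11592.

11592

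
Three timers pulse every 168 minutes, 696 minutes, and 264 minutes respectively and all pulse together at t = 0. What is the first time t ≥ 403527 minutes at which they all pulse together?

Joint pulses occur at multiples of LCM(168, 696, 264).
168 = 2^3 × 3 × 7
696 = 2^3 × 3 × 29
264 = 2^3 × 3 × 11
LCM(168, 696, 264) = 2^3 × 3 × 7 × 11 × 29 = 53592.
Smallest multiple of 53592 that is ≥ 403527: ⌈403527/53592⌉ × 53592 = 8 × 53592 = 428736.

428736 minutes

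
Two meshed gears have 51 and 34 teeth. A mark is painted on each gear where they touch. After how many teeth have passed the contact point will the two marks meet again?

102 teeth

They coincide at every common multiple of the periods; the first is the LCM.
51 = 3 × 17
34 = 2 × 17
LCM(51, 34) = 2 × 3 × 17 = 102.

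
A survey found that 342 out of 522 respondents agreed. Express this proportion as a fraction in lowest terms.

342 = 2 × 3^2 × 19
522 = 2 × 3^2 × 29
gcd(342, 522) = 2 × 3^2 = 18.
Divide numerator and denominator by 18: 342/522 = 19/29.

19/29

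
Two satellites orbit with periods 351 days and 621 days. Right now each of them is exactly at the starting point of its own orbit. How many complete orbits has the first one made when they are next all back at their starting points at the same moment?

23 orbits

All finish a whole number of cycles simultaneously at t = LCM of the periods.
351 = 3^3 × 13
621 = 3^3 × 23
LCM(351, 621) = 3^3 × 13 × 23 = 8073.
Orbits for period 351: 8073 / 351 = 23.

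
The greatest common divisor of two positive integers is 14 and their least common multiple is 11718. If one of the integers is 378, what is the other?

434

For two integers, gcd × lcm = product, so the other is (14 × 11718) / 378 = 164052 / 378 = 434.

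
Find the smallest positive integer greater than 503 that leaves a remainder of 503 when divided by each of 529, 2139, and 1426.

98897

N − 503 must be a common multiple of 529, 2139, and 1426.
529 = 23^2
2139 = 3 × 23 × 31
1426 = 2 × 23 × 31
LCM(529, 2139, 1426) = 2 × 3 × 23^2 × 31 = 98394.
Smallest N > 503 is LCM + 503 = 98394 + 503 = 98897.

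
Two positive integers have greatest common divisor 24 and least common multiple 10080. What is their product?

For any two positive integers, gcd × lcm = product = 24 × 10080 = 241920.

241920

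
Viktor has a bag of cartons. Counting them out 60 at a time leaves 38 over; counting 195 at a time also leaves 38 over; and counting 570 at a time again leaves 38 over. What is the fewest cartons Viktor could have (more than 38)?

N − 38 must be a common multiple of 60, 195, and 570.
60 = 2^2 × 3 × 5
195 = 3 × 5 × 13
570 = 2 × 3 × 5 × 19
LCM(60, 195, 570) = 2^2 × 3 × 5 × 13 × 19 = 14820.
Smallest N > 38 is LCM + 38 = 14820 + 38 = 14858.

14858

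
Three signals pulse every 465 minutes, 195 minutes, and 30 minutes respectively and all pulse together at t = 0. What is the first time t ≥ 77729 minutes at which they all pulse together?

Joint pulses occur at multiples of LCM(465, 195, 30).
465 = 3 × 5 × 31
195 = 3 × 5 × 13
30 = 2 × 3 × 5
LCM(465, 195, 30) = 2 × 3 × 5 × 13 × 31 = 12090.
Smallest multiple of 12090 that is ≥ 77729: ⌈77729/12090⌉ × 12090 = 7 × 12090 = 84630.

84630 minutes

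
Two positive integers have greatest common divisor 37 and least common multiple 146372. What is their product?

5415764

For any two positive integers, gcd × lcm = product = 37 × 146372 = 5415764.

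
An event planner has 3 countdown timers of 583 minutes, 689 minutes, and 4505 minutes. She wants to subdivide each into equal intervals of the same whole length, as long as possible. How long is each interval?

53 minutes

The interval must divide each timer length; the longest such is the gcd.
583 = 11 × 53
689 = 13 × 53
4505 = 5 × 17 × 53
gcd(583, 689, 4505) = 53.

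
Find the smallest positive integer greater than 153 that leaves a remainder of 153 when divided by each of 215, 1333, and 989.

153448

N − 153 must be a common multiple of 215, 1333, and 989.
215 = 5 × 43
1333 = 31 × 43
989 = 23 × 43
LCM(215, 1333, 989) = 5 × 23 × 31 × 43 = 153295.
Smallest N > 153 is LCM + 153 = 153295 + 153 = 153448.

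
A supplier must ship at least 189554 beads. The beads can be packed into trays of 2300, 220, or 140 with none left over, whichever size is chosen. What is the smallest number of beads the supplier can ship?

The number of beads must be a common multiple of 2300, 220, and 140, so a multiple of their LCM.
2300 = 2^2 × 5^2 × 23
220 = 2^2 × 5 × 11
140 = 2^2 × 5 × 7
LCM(2300, 220, 140) = 2^2 × 5^2 × 7 × 11 × 23 = 177100.
Smallest multiple of 177100 that is ≥ 189554: ⌈189554/177100⌉ × 177100 = 2 × 177100 = 354200.

354200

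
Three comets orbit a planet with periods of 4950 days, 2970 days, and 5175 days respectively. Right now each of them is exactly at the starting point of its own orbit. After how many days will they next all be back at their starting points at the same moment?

341550 days

We need the least common multiple of the intervals.
4950 = 2 × 3^2 × 5^2 × 11
2970 = 2 × 3^3 × 5 × 11
5175 = 3^2 × 5^2 × 23
LCM(4950, 2970, 5175) = 2 × 3^3 × 5^2 × 11 × 23 = 341550.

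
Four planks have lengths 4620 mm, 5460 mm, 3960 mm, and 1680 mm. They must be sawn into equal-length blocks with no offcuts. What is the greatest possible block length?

60 mm

This is the greatest common divisor of 4620, 5460, 3960, and 1680.
4620 = 2^2 × 3 × 5 × 7 × 11
5460 = 2^2 × 3 × 5 × 7 × 13
3960 = 2^3 × 3^2 × 5 × 11
1680 = 2^4 × 3 × 5 × 7
gcd(4620, 5460, 3960, 1680) = 2^2 × 3 × 5 = 60.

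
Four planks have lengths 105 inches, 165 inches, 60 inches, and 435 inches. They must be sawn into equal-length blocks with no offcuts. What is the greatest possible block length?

15 inches

The block length must divide every plank, so the greatest is gcd(105, 165, 60, 435).
105 = 3 × 5 × 7
165 = 3 × 5 × 11
60 = 2^2 × 3 × 5
435 = 3 × 5 × 29
gcd(105, 165, 60, 435) = 3 × 5 = 15.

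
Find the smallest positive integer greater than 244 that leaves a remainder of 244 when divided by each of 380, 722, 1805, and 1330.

N − 244 must be a common multiple of 380, 722, 1805, and 1330.
380 = 2^2 × 5 × 19
722 = 2 × 19^2
1805 = 5 × 19^2
1330 = 2 × 5 × 7 × 19
LCM(380, 722, 1805, 1330) = 2^2 × 5 × 7 × 19^2 = 50540.
Smallest N > 244 is LCM + 244 = 50540 + 244 = 50784.

50784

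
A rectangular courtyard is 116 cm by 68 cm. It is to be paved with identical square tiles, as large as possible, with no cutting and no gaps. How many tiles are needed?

Tile side = gcd(116, 68).
116 = 2^2 × 29
68 = 2^2 × 17
gcd(116, 68) = 2^2 = 4.
Tiles: (116/4) × (68/4) = 29 × 17 = 493.

493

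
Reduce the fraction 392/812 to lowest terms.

14/29

392 = 2^3 × 7^2
812 = 2^2 × 7 × 29
gcd(392, 812) = 2^2 × 7 = 28.
Divide numerator and denominator by 28: 392/812 = 14/29.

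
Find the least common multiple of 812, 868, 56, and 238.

812 = 2^2 × 7 × 29
868 = 2^2 × 7 × 31
56 = 2^3 × 7
238 = 2 × 7 × 17
LCM(812, 868, 56, 238) = 2^3 × 7 × 17 × 29 × 31 = 855848.

855848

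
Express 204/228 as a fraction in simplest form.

17/19

204 = 2^2 × 3 × 17
228 = 2^2 × 3 × 19
gcd(204, 228) = 2^2 × 3 = 12.
Divide numerator and denominator by 12: 204/228 = 17/19.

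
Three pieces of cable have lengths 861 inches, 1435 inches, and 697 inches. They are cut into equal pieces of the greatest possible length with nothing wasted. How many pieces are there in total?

73

Piece length = gcd(861, 1435, 697).
861 = 3 × 7 × 41
1435 = 5 × 7 × 41
697 = 17 × 41
gcd(861, 1435, 697) = 41.
Total pieces = 861/41 + 1435/41 + 697/41 = 21 + 35 + 17 = 73.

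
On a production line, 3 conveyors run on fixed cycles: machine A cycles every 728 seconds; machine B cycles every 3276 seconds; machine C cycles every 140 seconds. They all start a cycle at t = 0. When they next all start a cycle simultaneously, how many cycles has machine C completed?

234 cycles

The first common completion time is the LCM of the periods.
728 = 2^3 × 7 × 13
3276 = 2^2 × 3^2 × 7 × 13
140 = 2^2 × 5 × 7
LCM(728, 3276, 140) = 2^3 × 3^2 × 5 × 7 × 13 = 32760.
Cycles for period 140: 32760 / 140 = 234.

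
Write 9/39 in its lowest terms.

9 = 3^2
39 = 3 × 13
gcd(9, 39) = 3.
Divide numerator and denominator by 3: 9/39 = 3/13.

3/13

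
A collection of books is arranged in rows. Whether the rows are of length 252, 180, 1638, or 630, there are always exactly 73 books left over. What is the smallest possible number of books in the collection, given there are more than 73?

16453

N − 73 must be a common multiple of 252, 180, 1638, and 630.
252 = 2^2 × 3^2 × 7
180 = 2^2 × 3^2 × 5
1638 = 2 × 3^2 × 7 × 13
630 = 2 × 3^2 × 5 × 7
LCM(252, 180, 1638, 630) = 2^2 × 3^2 × 5 × 7 × 13 = 16380.
Smallest N > 73 is LCM + 73 = 16380 + 73 = 16453.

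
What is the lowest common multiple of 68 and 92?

68 = 2^2 × 17
92 = 2^2 × 23
LCM(68, 92) = 2^2 × 17 × 23 = 1564.

1564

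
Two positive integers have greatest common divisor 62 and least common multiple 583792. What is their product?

For any two positive integers, gcd × lcm = product = 62 × 583792 = 36195104.

36195104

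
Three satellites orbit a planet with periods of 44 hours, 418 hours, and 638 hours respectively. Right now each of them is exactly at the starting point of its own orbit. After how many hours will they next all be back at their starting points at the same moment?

The first simultaneous occurrence is after LCM of the individual periods.
44 = 2^2 × 11
418 = 2 × 11 × 19
638 = 2 × 11 × 29
LCM(44, 418, 638) = 2^2 × 11 × 19 × 29 = 24244.

24244 hours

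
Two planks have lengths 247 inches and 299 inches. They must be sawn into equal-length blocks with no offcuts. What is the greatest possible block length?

This is the greatest common divisor of 247 and 299.
247 = 13 × 19
299 = 13 × 23
gcd(247, 299) = 13.

13 inches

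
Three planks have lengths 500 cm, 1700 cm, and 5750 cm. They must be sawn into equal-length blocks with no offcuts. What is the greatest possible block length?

The block length must divide every plank, so the greatest is gcd(500, 1700, 5750).
500 = 2^2 × 5^3
1700 = 2^2 × 5^2 × 17
5750 = 2 × 5^3 × 23
gcd(500, 1700, 5750) = 2 × 5^2 = 50.

50 cm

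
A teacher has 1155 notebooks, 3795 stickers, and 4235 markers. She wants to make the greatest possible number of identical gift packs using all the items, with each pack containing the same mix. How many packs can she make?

55 packs

The pack count must divide each quantity, so the greatest is gcd(1155, 3795, 4235).
1155 = 3 × 5 × 7 × 11
3795 = 3 × 5 × 11 × 23
4235 = 5 × 7 × 11^2
gcd(1155, 3795, 4235) = 5 × 11 = 55.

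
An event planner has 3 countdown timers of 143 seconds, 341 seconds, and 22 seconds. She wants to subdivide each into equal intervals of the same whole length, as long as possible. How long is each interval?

The interval must divide each timer length; the longest such is the gcd.
143 = 11 × 13
341 = 11 × 31
22 = 2 × 11
gcd(143, 341, 22) = 11.

11 seconds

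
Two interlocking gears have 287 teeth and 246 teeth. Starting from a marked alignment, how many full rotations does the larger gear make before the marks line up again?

6 rotations

All finish a whole number of cycles simultaneously at t = LCM of the periods.
287 = 7 × 41
246 = 2 × 3 × 41
LCM(287, 246) = 2 × 3 × 7 × 41 = 1722.
Rotations for period 287: 1722 / 287 = 6.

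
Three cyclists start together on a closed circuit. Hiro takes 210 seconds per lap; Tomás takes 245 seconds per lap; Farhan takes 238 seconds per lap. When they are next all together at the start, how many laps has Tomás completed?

102 laps

The first common completion time is the LCM of the periods.
210 = 2 × 3 × 5 × 7
245 = 5 × 7^2
238 = 2 × 7 × 17
LCM(210, 245, 238) = 2 × 3 × 5 × 7^2 × 17 = 24990.
Laps for period 245: 24990 / 245 = 102.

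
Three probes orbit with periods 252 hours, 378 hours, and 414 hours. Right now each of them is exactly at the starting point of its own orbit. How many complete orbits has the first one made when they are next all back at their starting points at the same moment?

69 orbits

They are all back at their starting positions together after one LCM of the periods.
252 = 2^2 × 3^2 × 7
378 = 2 × 3^3 × 7
414 = 2 × 3^2 × 23
LCM(252, 378, 414) = 2^2 × 3^3 × 7 × 23 = 17388.
Orbits for period 252: 17388 / 252 = 69.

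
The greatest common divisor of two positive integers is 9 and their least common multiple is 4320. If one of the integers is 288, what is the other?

For two integers, gcd × lcm = product, so the other is (9 × 4320) / 288 = 38880 / 288 = 135.

135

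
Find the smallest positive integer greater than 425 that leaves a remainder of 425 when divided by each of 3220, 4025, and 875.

N − 425 must be a common multiple of 3220, 4025, and 875.
3220 = 2^2 × 5 × 7 × 23
4025 = 5^2 × 7 × 23
875 = 5^3 × 7
LCM(3220, 4025, 875) = 2^2 × 5^3 × 7 × 23 = 80500.
Smallest N > 425 is LCM + 425 = 80500 + 425 = 80925.

80925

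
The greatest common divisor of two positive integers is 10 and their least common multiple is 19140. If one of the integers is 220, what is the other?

For two integers, gcd × lcm = product, so the other is (10 × 19140) / 220 = 191400 / 220 = 870.

870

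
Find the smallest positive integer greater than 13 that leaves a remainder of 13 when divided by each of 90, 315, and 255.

10723

N − 13 must be a common multiple of 90, 315, and 255.
90 = 2 × 3^2 × 5
315 = 3^2 × 5 × 7
255 = 3 × 5 × 17
LCM(90, 315, 255) = 2 × 3^2 × 5 × 7 × 17 = 10710.
Smallest N > 13 is LCM + 13 = 10710 + 13 = 10723.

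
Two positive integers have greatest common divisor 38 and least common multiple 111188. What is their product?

For any two positive integers, gcd × lcm = product = 38 × 111188 = 4225144.

4225144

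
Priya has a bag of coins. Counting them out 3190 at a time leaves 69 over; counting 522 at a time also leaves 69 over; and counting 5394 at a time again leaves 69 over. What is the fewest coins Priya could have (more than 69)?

N − 69 must be a common multiple of 3190, 522, and 5394.
3190 = 2 × 5 × 11 × 29
522 = 2 × 3^2 × 29
5394 = 2 × 3 × 29 × 31
LCM(3190, 522, 5394) = 2 × 3^2 × 5 × 11 × 29 × 31 = 890010.
Smallest N > 69 is LCM + 69 = 890010 + 69 = 890079.

890079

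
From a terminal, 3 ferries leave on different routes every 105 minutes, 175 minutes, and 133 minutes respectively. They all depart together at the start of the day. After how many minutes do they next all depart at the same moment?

9975 minutes

The first simultaneous occurrence is after LCM of the individual periods.
105 = 3 × 5 × 7
175 = 5^2 × 7
133 = 7 × 19
LCM(105, 175, 133) = 3 × 5^2 × 7 × 19 = 9975.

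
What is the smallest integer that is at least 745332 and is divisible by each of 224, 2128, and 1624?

The integer must be a common multiple of 224, 2128, and 1624, so a multiple of their LCM.
224 = 2^5 × 7
2128 = 2^4 × 7 × 19
1624 = 2^3 × 7 × 29
LCM(224, 2128, 1624) = 2^5 × 7 × 19 × 29 = 123424.
Smallest multiple of 123424 that is ≥ 745332: ⌈745332/123424⌉ × 123424 = 7 × 123424 = 863968.

863968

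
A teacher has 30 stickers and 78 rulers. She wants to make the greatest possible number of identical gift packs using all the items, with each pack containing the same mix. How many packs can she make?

The pack count must divide each quantity, so the greatest is gcd(30, 78).
30 = 2 × 3 × 5
78 = 2 × 3 × 13
gcd(30, 78) = 2 × 3 = 6.

6 packs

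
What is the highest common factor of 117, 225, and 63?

117 = 3^2 × 13
225 = 3^2 × 5^2
63 = 3^2 × 7
gcd(117, 225, 63) = 3^2 = 9.

9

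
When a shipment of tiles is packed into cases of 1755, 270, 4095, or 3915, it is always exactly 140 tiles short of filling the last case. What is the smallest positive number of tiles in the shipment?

Being 140 short of a full case of size k means N ≡ −140 (mod k), i.e. N + 140 is a multiple of each size.
1755 = 3^3 × 5 × 13
270 = 2 × 3^3 × 5
4095 = 3^2 × 5 × 7 × 13
3915 = 3^3 × 5 × 29
LCM(1755, 270, 4095, 3915) = 2 × 3^3 × 5 × 7 × 13 × 29 = 712530.
Smallest positive N is 712530 − 140 = 712390.

712390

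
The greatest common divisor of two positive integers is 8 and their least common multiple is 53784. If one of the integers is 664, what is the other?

For two integers, gcd × lcm = product, so the other is (8 × 53784) / 664 = 430272 / 664 = 648.

648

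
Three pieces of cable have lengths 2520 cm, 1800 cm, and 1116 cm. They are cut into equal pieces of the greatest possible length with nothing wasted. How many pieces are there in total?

151

Piece length = gcd(2520, 1800, 1116).
2520 = 2^3 × 3^2 × 5 × 7
1800 = 2^3 × 3^2 × 5^2
1116 = 2^2 × 3^2 × 31
gcd(2520, 1800, 1116) = 2^2 × 3^2 = 36.
Total pieces = 2520/36 + 1800/36 + 1116/36 = 70 + 50 + 31 = 151.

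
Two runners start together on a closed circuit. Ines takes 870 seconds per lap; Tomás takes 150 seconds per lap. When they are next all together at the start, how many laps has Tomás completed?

They are all back at their starting positions together after one LCM of the periods.
870 = 2 × 3 × 5 × 29
150 = 2 × 3 × 5^2
LCM(870, 150) = 2 × 3 × 5^2 × 29 = 4350.
Laps for period 150: 4350 / 150 = 29.

29 laps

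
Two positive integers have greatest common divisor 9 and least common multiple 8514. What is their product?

For any two positive integers, gcd × lcm = product = 9 × 8514 = 76626.

76626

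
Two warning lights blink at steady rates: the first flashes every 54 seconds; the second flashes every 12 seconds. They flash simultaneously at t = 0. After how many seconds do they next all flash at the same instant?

108 seconds

They coincide at every common multiple of the periods; the first is the LCM.
54 = 2 × 3^3
12 = 2^2 × 3
LCM(54, 12) = 2^2 × 3^3 = 108.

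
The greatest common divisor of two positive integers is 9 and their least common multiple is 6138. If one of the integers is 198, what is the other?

279

For two integers, gcd × lcm = product, so the other is (9 × 6138) / 198 = 55242 / 198 = 279.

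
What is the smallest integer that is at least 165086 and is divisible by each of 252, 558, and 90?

The integer must be a common multiple of 252, 558, and 90, so a multiple of their LCM.
252 = 2^2 × 3^2 × 7
558 = 2 × 3^2 × 31
90 = 2 × 3^2 × 5
LCM(252, 558, 90) = 2^2 × 3^2 × 5 × 7 × 31 = 39060.
Smallest multiple of 39060 that is ≥ 165086: ⌈165086/39060⌉ × 39060 = 5 × 39060 = 195300.

195300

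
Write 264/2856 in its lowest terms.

11/119

264 = 2^3 × 3 × 11
2856 = 2^3 × 3 × 7 × 17
gcd(264, 2856) = 2^3 × 3 = 24.
Divide numerator and denominator by 24: 264/2856 = 11/119.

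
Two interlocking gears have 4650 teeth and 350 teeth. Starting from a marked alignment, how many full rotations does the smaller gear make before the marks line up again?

They are all back at their starting positions together after one LCM of the periods.
4650 = 2 × 3 × 5^2 × 31
350 = 2 × 5^2 × 7
LCM(4650, 350) = 2 × 3 × 5^2 × 7 × 31 = 32550.
Rotations for period 350: 32550 / 350 = 93.

93 rotations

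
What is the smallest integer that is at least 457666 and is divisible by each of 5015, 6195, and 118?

631890

The integer must be a common multiple of 5015, 6195, and 118, so a multiple of their LCM.
5015 = 5 × 17 × 59
6195 = 3 × 5 × 7 × 59
118 = 2 × 59
LCM(5015, 6195, 118) = 2 × 3 × 5 × 7 × 17 × 59 = 210630.
Smallest multiple of 210630 that is ≥ 457666: ⌈457666/210630⌉ × 210630 = 3 × 210630 = 631890.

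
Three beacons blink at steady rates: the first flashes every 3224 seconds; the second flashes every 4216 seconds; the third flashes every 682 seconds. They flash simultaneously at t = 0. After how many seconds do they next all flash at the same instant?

602888 seconds

We need the least common multiple of the intervals.
3224 = 2^3 × 13 × 31
4216 = 2^3 × 17 × 31
682 = 2 × 11 × 31
LCM(3224, 4216, 682) = 2^3 × 11 × 13 × 17 × 31 = 602888.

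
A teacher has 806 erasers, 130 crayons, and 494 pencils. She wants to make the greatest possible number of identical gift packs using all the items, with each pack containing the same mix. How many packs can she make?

26 packs

The pack count must divide each quantity, so the greatest is gcd(806, 130, 494).
806 = 2 × 13 × 31
130 = 2 × 5 × 13
494 = 2 × 13 × 19
gcd(806, 130, 494) = 2 × 13 = 26.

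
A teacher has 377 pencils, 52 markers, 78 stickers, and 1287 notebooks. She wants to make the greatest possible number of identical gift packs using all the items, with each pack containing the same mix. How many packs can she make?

The pack count must divide each quantity, so the greatest is gcd(377, 52, 78, 1287).
377 = 13 × 29
52 = 2^2 × 13
78 = 2 × 3 × 13
1287 = 3^2 × 11 × 13
gcd(377, 52, 78, 1287) = 13.

13 packs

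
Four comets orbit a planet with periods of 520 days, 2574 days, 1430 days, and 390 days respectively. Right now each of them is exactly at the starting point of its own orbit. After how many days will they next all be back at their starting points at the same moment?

We need the least common multiple of the intervals.
520 = 2^3 × 5 × 13
2574 = 2 × 3^2 × 11 × 13
1430 = 2 × 5 × 11 × 13
390 = 2 × 3 × 5 × 13
LCM(520, 2574, 1430, 390) = 2^3 × 3^2 × 5 × 11 × 13 = 51480.

51480 days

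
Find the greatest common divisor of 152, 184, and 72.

8

152 = 2^3 × 19
184 = 2^3 × 23
72 = 2^3 × 3^2
gcd(152, 184, 72) = 2^3 = 8.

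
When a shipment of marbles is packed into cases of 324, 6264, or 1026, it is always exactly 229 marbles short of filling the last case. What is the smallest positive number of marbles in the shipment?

356819

Being 229 short of a full case of size k means N ≡ −229 (mod k), i.e. N + 229 is a multiple of each size.
324 = 2^2 × 3^4
6264 = 2^3 × 3^3 × 29
1026 = 2 × 3^3 × 19
LCM(324, 6264, 1026) = 2^3 × 3^4 × 19 × 29 = 357048.
Smallest positive N is 357048 − 229 = 356819.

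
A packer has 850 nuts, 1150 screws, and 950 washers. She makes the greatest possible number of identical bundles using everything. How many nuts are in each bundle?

Number of bundles = gcd(850, 1150, 950).
850 = 2 × 5^2 × 17
1150 = 2 × 5^2 × 23
950 = 2 × 5^2 × 19
gcd(850, 1150, 950) = 2 × 5^2 = 50.
nuts per bundle = 850 / 50 = 17.

17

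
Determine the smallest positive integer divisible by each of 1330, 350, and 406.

192850

1330 = 2 × 5 × 7 × 19
350 = 2 × 5^2 × 7
406 = 2 × 7 × 29
LCM(1330, 350, 406) = 2 × 5^2 × 7 × 19 × 29 = 192850.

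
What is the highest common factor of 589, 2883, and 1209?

589 = 19 × 31
2883 = 3 × 31^2
1209 = 3 × 13 × 31
gcd(589, 2883, 1209) = 31.

31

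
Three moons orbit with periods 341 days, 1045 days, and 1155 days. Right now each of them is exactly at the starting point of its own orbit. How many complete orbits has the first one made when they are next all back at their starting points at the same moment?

1995 orbits

All finish a whole number of cycles simultaneously at t = LCM of the periods.
341 = 11 × 31
1045 = 5 × 11 × 19
1155 = 3 × 5 × 7 × 11
LCM(341, 1045, 1155) = 3 × 5 × 7 × 11 × 19 × 31 = 680295.
Orbits for period 341: 680295 / 341 = 1995.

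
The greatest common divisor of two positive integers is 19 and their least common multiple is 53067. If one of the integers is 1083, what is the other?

931

For two integers, gcd × lcm = product, so the other is (19 × 53067) / 1083 = 1008273 / 1083 = 931.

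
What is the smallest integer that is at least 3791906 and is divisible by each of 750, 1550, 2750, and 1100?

4092000

The integer must be a common multiple of 750, 1550, 2750, and 1100, so a multiple of their LCM.
750 = 2 × 3 × 5^3
1550 = 2 × 5^2 × 31
2750 = 2 × 5^3 × 11
1100 = 2^2 × 5^2 × 11
LCM(750, 1550, 2750, 1100) = 2^2 × 3 × 5^3 × 11 × 31 = 511500.
Smallest multiple of 511500 that is ≥ 3791906: ⌈3791906/511500⌉ × 511500 = 8 × 511500 = 4092000.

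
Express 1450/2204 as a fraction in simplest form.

25/38

1450 = 2 × 5^2 × 29
2204 = 2^2 × 19 × 29
gcd(1450, 2204) = 2 × 29 = 58.
Divide numerator and denominator by 58: 1450/2204 = 25/38.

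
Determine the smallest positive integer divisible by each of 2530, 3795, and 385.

53130

2530 = 2 × 5 × 11 × 23
3795 = 3 × 5 × 11 × 23
385 = 5 × 7 × 11
LCM(2530, 3795, 385) = 2 × 3 × 5 × 7 × 11 × 23 = 53130.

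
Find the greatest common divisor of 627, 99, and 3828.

627 = 3 × 11 × 19
99 = 3^2 × 11
3828 = 2^2 × 3 × 11 × 29
gcd(627, 99, 3828) = 3 × 11 = 33.

33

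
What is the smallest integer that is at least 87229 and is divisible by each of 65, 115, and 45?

The integer must be a common multiple of 65, 115, and 45, so a multiple of their LCM.
65 = 5 × 13
115 = 5 × 23
45 = 3^2 × 5
LCM(65, 115, 45) = 3^2 × 5 × 13 × 23 = 13455.
Smallest multiple of 13455 that is ≥ 87229: ⌈87229/13455⌉ × 13455 = 7 × 13455 = 94185.

94185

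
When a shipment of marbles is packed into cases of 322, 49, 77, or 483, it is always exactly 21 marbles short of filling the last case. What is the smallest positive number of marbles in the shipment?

74361

Being 21 short of a full case of size k means N ≡ −21 (mod k), i.e. N + 21 is a multiple of each size.
322 = 2 × 7 × 23
49 = 7^2
77 = 7 × 11
483 = 3 × 7 × 23
LCM(322, 49, 77, 483) = 2 × 3 × 7^2 × 11 × 23 = 74382.
Smallest positive N is 74382 − 21 = 74361.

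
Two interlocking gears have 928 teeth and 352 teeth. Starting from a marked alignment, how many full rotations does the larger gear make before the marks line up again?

11 rotations

All finish a whole number of cycles simultaneously at t = LCM of the periods.
928 = 2^5 × 29
352 = 2^5 × 11
LCM(928, 352) = 2^5 × 11 × 29 = 10208.
Rotations for period 928: 10208 / 928 = 11.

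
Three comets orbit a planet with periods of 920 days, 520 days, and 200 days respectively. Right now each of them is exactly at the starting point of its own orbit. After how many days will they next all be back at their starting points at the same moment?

We need the least common multiple of the intervals.
920 = 2^3 × 5 × 23
520 = 2^3 × 5 × 13
200 = 2^3 × 5^2
LCM(920, 520, 200) = 2^3 × 5^2 × 13 × 23 = 59800.

59800 days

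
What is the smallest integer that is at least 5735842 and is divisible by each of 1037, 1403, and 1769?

The integer must be a common multiple of 1037, 1403, and 1769, so a multiple of their LCM.
1037 = 17 × 61
1403 = 23 × 61
1769 = 29 × 61
LCM(1037, 1403, 1769) = 17 × 23 × 29 × 61 = 691679.
Smallest multiple of 691679 that is ≥ 5735842: ⌈5735842/691679⌉ × 691679 = 9 × 691679 = 6225111.

6225111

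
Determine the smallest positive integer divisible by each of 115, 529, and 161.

18515

115 = 5 × 23
529 = 23^2
161 = 7 × 23
LCM(115, 529, 161) = 5 × 7 × 23^2 = 18515.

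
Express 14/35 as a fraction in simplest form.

2/5

14 = 2 × 7
35 = 5 × 7
gcd(14, 35) = 7.
Divide numerator and denominator by 7: 14/35 = 2/5.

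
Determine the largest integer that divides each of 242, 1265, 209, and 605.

242 = 2 × 11^2
1265 = 5 × 11 × 23
209 = 11 × 19
605 = 5 × 11^2
gcd(242, 1265, 209, 605) = 11.

11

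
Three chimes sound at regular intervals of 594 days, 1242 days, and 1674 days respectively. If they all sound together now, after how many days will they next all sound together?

The first simultaneous occurrence is after LCM of the individual periods.
594 = 2 × 3^3 × 11
1242 = 2 × 3^3 × 23
1674 = 2 × 3^3 × 31
LCM(594, 1242, 1674) = 2 × 3^3 × 11 × 23 × 31 = 423522.

423522 days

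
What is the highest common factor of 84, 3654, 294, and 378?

42

84 = 2^2 × 3 × 7
3654 = 2 × 3^2 × 7 × 29
294 = 2 × 3 × 7^2
378 = 2 × 3^3 × 7
gcd(84, 3654, 294, 378) = 2 × 3 × 7 = 42.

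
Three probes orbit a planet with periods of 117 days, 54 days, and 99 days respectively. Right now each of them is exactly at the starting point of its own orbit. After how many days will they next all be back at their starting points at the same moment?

7722 days

The first simultaneous occurrence is after LCM of the individual periods.
117 = 3^2 × 13
54 = 2 × 3^3
99 = 3^2 × 11
LCM(117, 54, 99) = 2 × 3^3 × 11 × 13 = 7722.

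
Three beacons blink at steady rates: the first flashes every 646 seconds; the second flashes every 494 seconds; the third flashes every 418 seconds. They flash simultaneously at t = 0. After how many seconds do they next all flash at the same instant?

They coincide at every common multiple of the periods; the first is the LCM.
646 = 2 × 17 × 19
494 = 2 × 13 × 19
418 = 2 × 11 × 19
LCM(646, 494, 418) = 2 × 11 × 13 × 17 × 19 = 92378.

92378 seconds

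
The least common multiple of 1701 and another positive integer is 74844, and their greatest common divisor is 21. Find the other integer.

gcd × lcm = product of the two integers, so the other integer is (21 × 74844) / 1701 = 924.

924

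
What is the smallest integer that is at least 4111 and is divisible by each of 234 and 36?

4212

The integer must be a common multiple of 234 and 36, so a multiple of their LCM.
234 = 2 × 3^2 × 13
36 = 2^2 × 3^2
LCM(234, 36) = 2^2 × 3^2 × 13 = 468.
Smallest multiple of 468 that is ≥ 4111: ⌈4111/468⌉ × 468 = 9 × 468 = 4212.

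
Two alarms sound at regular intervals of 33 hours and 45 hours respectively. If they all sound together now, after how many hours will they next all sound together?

They coincide at every common multiple of the periods; the first is the LCM.
33 = 3 × 11
45 = 3^2 × 5
LCM(33, 45) = 3^2 × 5 × 11 = 495.

495 hours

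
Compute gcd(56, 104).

56 = 2^3 × 7
104 = 2^3 × 13
gcd(56, 104) = 2^3 = 8.

8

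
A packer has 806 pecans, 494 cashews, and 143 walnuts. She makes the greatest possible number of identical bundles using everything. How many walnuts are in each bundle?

11

Number of bundles = gcd(806, 494, 143).
806 = 2 × 13 × 31
494 = 2 × 13 × 19
143 = 11 × 13
gcd(806, 494, 143) = 13.
walnuts per bundle = 143 / 13 = 11.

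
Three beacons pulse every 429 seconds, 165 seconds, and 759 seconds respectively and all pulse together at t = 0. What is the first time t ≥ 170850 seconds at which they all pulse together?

Joint pulses occur at multiples of LCM(429, 165, 759).
429 = 3 × 11 × 13
165 = 3 × 5 × 11
759 = 3 × 11 × 23
LCM(429, 165, 759) = 3 × 5 × 11 × 13 × 23 = 49335.
Smallest multiple of 49335 that is ≥ 170850: ⌈170850/49335⌉ × 49335 = 4 × 49335 = 197340.

197340 seconds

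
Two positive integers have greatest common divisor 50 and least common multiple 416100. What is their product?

For any two positive integers, gcd × lcm = product = 50 × 416100 = 20805000.

20805000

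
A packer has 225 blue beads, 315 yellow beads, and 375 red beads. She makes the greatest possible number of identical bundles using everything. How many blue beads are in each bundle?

15

Number of bundles = gcd(225, 315, 375).
225 = 3^2 × 5^2
315 = 3^2 × 5 × 7
375 = 3 × 5^3
gcd(225, 315, 375) = 3 × 5 = 15.
blue beads per bundle = 225 / 15 = 15.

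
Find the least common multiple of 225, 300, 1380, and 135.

62100

225 = 3^2 × 5^2
300 = 2^2 × 3 × 5^2
1380 = 2^2 × 3 × 5 × 23
135 = 3^3 × 5
LCM(225, 300, 1380, 135) = 2^2 × 3^3 × 5^2 × 23 = 62100.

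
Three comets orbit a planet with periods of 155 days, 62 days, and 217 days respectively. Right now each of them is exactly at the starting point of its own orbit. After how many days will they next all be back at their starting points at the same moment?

They coincide at every common multiple of the periods; the first is the LCM.
155 = 5 × 31
62 = 2 × 31
217 = 7 × 31
LCM(155, 62, 217) = 2 × 5 × 7 × 31 = 2170.

2170 days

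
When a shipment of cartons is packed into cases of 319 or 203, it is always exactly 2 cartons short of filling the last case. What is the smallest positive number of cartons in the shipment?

Being 2 short of a full case of size k means N ≡ −2 (mod k), i.e. N + 2 is a multiple of each size.
319 = 11 × 29
203 = 7 × 29
LCM(319, 203) = 7 × 11 × 29 = 2233.
Smallest positive N is 2233 − 2 = 2231.

2231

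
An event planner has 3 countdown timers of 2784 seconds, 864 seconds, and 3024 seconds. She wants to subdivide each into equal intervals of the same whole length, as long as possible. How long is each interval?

48 seconds

The interval must divide each timer length; the longest such is the gcd.
2784 = 2^5 × 3 × 29
864 = 2^5 × 3^3
3024 = 2^4 × 3^3 × 7
gcd(2784, 864, 3024) = 2^4 × 3 = 48.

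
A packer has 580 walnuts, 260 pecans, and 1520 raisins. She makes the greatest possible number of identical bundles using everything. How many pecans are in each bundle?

13

Number of bundles = gcd(580, 260, 1520).
580 = 2^2 × 5 × 29
260 = 2^2 × 5 × 13
1520 = 2^4 × 5 × 19
gcd(580, 260, 1520) = 2^2 × 5 = 20.
pecans per bundle = 260 / 20 = 13.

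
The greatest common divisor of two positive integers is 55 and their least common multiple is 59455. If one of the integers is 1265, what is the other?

2585

For two integers, gcd × lcm = product, so the other is (55 × 59455) / 1265 = 3270025 / 1265 = 2585.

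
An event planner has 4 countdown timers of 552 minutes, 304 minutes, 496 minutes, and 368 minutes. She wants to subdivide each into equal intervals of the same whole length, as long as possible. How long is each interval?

The interval must divide each timer length; the longest such is the gcd.
552 = 2^3 × 3 × 23
304 = 2^4 × 19
496 = 2^4 × 31
368 = 2^4 × 23
gcd(552, 304, 496, 368) = 2^3 = 8.

8 minutes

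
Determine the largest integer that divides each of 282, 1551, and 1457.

282 = 2 × 3 × 47
1551 = 3 × 11 × 47
1457 = 31 × 47
gcd(282, 1551, 1457) = 47.

47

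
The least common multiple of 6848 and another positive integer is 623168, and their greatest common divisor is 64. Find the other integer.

5824

gcd × lcm = product of the two integers, so the other integer is (64 × 623168) / 6848 = 5824.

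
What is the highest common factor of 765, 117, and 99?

9

765 = 3^2 × 5 × 17
117 = 3^2 × 13
99 = 3^2 × 11
gcd(765, 117, 99) = 3^2 = 9.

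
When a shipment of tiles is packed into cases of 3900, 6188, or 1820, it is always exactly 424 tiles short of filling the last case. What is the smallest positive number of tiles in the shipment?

463676

Being 424 short of a full case of size k means N ≡ −424 (mod k), i.e. N + 424 is a multiple of each size.
3900 = 2^2 × 3 × 5^2 × 13
6188 = 2^2 × 7 × 13 × 17
1820 = 2^2 × 5 × 7 × 13
LCM(3900, 6188, 1820) = 2^2 × 3 × 5^2 × 7 × 13 × 17 = 464100.
Smallest positive N is 464100 − 424 = 463676.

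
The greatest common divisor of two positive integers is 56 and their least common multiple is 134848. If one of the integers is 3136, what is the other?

2408

For two integers, gcd × lcm = product, so the other is (56 × 134848) / 3136 = 7551488 / 3136 = 2408.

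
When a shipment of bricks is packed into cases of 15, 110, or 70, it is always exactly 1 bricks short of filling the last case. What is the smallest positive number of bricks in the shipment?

2309

Being 1 short of a full case of size k means N ≡ −1 (mod k), i.e. N + 1 is a multiple of each size.
15 = 3 × 5
110 = 2 × 5 × 11
70 = 2 × 5 × 7
LCM(15, 110, 70) = 2 × 3 × 5 × 7 × 11 = 2310.
Smallest positive N is 2310 − 1 = 2309.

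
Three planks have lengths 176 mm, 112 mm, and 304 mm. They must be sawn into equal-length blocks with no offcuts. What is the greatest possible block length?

This is the greatest common divisor of 176, 112, and 304.
176 = 2^4 × 11
112 = 2^4 × 7
304 = 2^4 × 19
gcd(176, 112, 304) = 2^4 = 16.

16 mm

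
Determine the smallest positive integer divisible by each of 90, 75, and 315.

90 = 2 × 3^2 × 5
75 = 3 × 5^2
315 = 3^2 × 5 × 7
LCM(90, 75, 315) = 2 × 3^2 × 5^2 × 7 = 3150.

3150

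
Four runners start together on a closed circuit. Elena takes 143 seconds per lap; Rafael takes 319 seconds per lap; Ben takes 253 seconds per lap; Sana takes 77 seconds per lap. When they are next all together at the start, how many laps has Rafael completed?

2093 laps

The first common completion time is the LCM of the periods.
143 = 11 × 13
319 = 11 × 29
253 = 11 × 23
77 = 7 × 11
LCM(143, 319, 253, 77) = 7 × 11 × 13 × 23 × 29 = 667667.
Laps for period 319: 667667 / 319 = 2093.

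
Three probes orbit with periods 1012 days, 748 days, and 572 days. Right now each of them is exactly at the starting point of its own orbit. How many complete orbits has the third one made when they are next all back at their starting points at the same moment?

The first common completion time is the LCM of the periods.
1012 = 2^2 × 11 × 23
748 = 2^2 × 11 × 17
572 = 2^2 × 11 × 13
LCM(1012, 748, 572) = 2^2 × 11 × 13 × 17 × 23 = 223652.
Orbits for period 572: 223652 / 572 = 391.

391 orbits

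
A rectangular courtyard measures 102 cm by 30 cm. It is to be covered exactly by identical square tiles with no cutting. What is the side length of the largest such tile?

6 cm

The tile side must divide both 102 and 30, so the largest is their gcd.
102 = 2 × 3 × 17
30 = 2 × 3 × 5
gcd(102, 30) = 2 × 3 = 6.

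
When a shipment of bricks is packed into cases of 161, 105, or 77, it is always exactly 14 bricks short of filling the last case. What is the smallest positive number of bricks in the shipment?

Being 14 short of a full case of size k means N ≡ −14 (mod k), i.e. N + 14 is a multiple of each size.
161 = 7 × 23
105 = 3 × 5 × 7
77 = 7 × 11
LCM(161, 105, 77) = 3 × 5 × 7 × 11 × 23 = 26565.
Smallest positive N is 26565 − 14 = 26551.

26551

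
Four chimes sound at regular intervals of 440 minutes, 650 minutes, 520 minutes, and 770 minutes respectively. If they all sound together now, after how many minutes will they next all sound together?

200200 minutes

We need the least common multiple of the intervals.
440 = 2^3 × 5 × 11
650 = 2 × 5^2 × 13
520 = 2^3 × 5 × 13
770 = 2 × 5 × 7 × 11
LCM(440, 650, 520, 770) = 2^3 × 5^2 × 7 × 11 × 13 = 200200.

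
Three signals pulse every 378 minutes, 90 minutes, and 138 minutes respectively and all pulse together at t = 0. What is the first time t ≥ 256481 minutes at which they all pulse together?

260820 minutes

Joint pulses occur at multiples of LCM(378, 90, 138).
378 = 2 × 3^3 × 7
90 = 2 × 3^2 × 5
138 = 2 × 3 × 23
LCM(378, 90, 138) = 2 × 3^3 × 5 × 7 × 23 = 43470.
Smallest multiple of 43470 that is ≥ 256481: ⌈256481/43470⌉ × 43470 = 6 × 43470 = 260820.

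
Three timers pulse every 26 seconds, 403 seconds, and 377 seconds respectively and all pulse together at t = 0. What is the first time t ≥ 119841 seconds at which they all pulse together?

Joint pulses occur at multiples of LCM(26, 403, 377).
26 = 2 × 13
403 = 13 × 31
377 = 13 × 29
LCM(26, 403, 377) = 2 × 13 × 29 × 31 = 23374.
Smallest multiple of 23374 that is ≥ 119841: ⌈119841/23374⌉ × 23374 = 6 × 23374 = 140244.

140244 seconds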